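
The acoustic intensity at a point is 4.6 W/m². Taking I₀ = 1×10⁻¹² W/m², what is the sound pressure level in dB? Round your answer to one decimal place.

126.6 dB

Dividing by I₀ shifts the exponent by 12: I/I₀ = 4.6×10^12.
L = 10·(0.6628 + 12) = 126.63 dB.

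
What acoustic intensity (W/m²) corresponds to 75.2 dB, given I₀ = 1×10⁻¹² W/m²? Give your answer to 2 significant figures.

I/I₀ = 10^(75.2/10) = 3.311e+07, so I = 3.311e+07 × 10⁻¹² W/m².

3.3e-05 W/m²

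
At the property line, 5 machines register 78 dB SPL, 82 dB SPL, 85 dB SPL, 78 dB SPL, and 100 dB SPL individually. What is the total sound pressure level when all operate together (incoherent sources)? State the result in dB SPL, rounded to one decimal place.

Incoherent sources combine by intensity addition: L_total = 10·log₁₀(Σ 10^(L_i/10)).
Σ 10^(L/10) = 10^(78/10) + 10^(82/10) + 10^(85/10) + 10^(78/10) + 10^(100/10) = 1.060e+10.
L_total = 10·log₁₀(1.060e+10) = 100.25 dB SPL.

100.3 dB SPL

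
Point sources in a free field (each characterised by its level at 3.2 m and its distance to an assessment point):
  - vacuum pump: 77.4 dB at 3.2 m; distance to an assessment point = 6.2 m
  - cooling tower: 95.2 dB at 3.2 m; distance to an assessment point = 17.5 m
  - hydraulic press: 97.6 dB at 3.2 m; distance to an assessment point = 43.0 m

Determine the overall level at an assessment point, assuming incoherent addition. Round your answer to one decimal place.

First find each source's level at the receiver (point-source: −20·log₁₀(r/r_ref)), then combine on an intensity basis.
vacuum pump: 77.4 − 20·log₁₀(6.2/3.2) = 77.4 − 5.74 = 71.66 dB.
cooling tower: 95.2 − 20·log₁₀(17.5/3.2) = 95.2 − 14.76 = 80.44 dB.
hydraulic press: 97.6 − 20·log₁₀(43.0/3.2) = 97.6 − 22.57 = 75.03 dB.
Σ 10^(L/10) = 1.572e+08 → L_total = 10·log₁₀(1.572e+08) = 81.97 dB.

82.0 dB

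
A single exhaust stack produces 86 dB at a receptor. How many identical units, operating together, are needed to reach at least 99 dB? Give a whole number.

N identical sources give L₁ + 10·log₁₀ N, so require 10·log₁₀ N ≥ 99 − 86 = 13.0 dB.
N ≥ 10^(13.0/10) = 19.953, so N = 20.

20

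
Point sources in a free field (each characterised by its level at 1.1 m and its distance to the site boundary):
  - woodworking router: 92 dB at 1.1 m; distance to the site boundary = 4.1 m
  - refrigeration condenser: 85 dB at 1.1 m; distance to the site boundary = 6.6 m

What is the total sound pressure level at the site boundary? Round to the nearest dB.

81 dB

First find each source's level at the receiver (point-source: −20·log₁₀(r/r_ref)), then combine on an intensity basis.
woodworking router: 92 − 20·log₁₀(4.1/1.1) = 92 − 11.43 = 80.57 dB.
refrigeration condenser: 85 − 20·log₁₀(6.6/1.1) = 85 − 15.56 = 69.44 dB.
Σ 10^(L/10) = 1.229e+08 → L_total = 10·log₁₀(1.229e+08) = 80.89 dB.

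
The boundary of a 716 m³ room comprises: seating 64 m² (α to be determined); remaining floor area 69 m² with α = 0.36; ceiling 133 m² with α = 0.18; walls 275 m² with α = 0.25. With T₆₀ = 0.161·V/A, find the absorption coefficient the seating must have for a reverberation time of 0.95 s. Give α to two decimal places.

0.06

Required total absorption A = 0.161·716/0.95 = 121.34 m².
Absorption from the other surfaces = 69·0.36 + 133·0.18 + 275·0.25 = 117.53 m², so the seating must supply 3.81 m² over 64 m².
α = 3.81/64 = 0.060.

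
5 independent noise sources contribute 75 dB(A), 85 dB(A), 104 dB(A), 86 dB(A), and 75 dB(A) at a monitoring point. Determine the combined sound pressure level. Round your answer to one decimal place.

Incoherent sources combine by intensity addition: L_total = 10·log₁₀(Σ 10^(L_i/10)).
Σ 10^(L/10) = 10^(75/10) + 10^(85/10) + 10^(104/10) + 10^(86/10) + 10^(75/10) = 2.590e+10.
L_total = 10·log₁₀(2.590e+10) = 104.13 dB(A).

104.1 dB(A)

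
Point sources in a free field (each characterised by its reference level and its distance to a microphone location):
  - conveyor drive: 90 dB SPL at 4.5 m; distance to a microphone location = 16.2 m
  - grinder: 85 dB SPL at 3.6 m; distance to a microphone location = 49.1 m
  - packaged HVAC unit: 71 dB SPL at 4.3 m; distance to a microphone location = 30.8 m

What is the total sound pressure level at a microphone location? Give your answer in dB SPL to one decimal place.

79.0 dB SPL

First find each source's level at the receiver (point-source: −20·log₁₀(r/r_ref)), then combine on an intensity basis.
conveyor drive: 90 − 20·log₁₀(16.2/4.5) = 90 − 11.13 = 78.87 dB SPL.
grinder: 85 − 20·log₁₀(49.1/3.6) = 85 − 22.70 = 62.30 dB SPL.
packaged HVAC unit: 71 − 20·log₁₀(30.8/4.3) = 71 − 17.10 = 53.90 dB SPL.
Σ 10^(L/10) = 7.911e+07 → L_total = 10·log₁₀(7.911e+07) = 78.98 dB SPL.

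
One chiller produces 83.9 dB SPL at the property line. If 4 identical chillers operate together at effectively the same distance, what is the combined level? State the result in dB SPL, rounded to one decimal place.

N identical incoherent sources raise the level by 10·log₁₀ N.
L_total = 83.9 + 10·log₁₀(4) = 83.9 + 6.021 = 89.92 dB SPL.

89.9 dB SPL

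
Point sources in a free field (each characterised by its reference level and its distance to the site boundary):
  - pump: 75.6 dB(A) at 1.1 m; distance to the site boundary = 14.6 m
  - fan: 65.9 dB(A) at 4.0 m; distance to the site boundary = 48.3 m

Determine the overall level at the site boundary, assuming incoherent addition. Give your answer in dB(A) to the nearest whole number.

Propagate each source to the receiver with L = L_ref − 20·log₁₀(r/r_ref), then add intensities.
pump: 75.6 − 20·log₁₀(14.6/1.1) = 75.6 − 22.46 = 53.14 dB(A).
fan: 65.9 − 20·log₁₀(48.3/4.0) = 65.9 − 21.64 = 44.26 dB(A).
Σ 10^(L/10) = 2.328e+05 → L_total = 10·log₁₀(2.328e+05) = 53.67 dB(A).

54 dB(A)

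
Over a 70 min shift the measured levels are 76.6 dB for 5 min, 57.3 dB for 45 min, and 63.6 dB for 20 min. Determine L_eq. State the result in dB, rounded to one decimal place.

66.3 dB

L_eq = 10·log₁₀[(1/T)·Σ tᵢ·10^(Lᵢ/10)] with T = 70 min.
Σ tᵢ·10^(Lᵢ/10) = 5·10^(76.6/10) + 45·10^(57.3/10) + 20·10^(63.6/10) = 2.985e+08.
L_eq = 10·log₁₀(2.985e+08/70) = 66.30 dB.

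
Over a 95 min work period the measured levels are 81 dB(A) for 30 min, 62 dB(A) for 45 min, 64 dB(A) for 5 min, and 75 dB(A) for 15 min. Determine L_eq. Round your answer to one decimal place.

76.6 dB(A)

Weight each interval's intensity by its duration and average over T = 95 min:
Σ tᵢ·10^(Lᵢ/10) = 30·10^(81/10) + 45·10^(62/10) + 5·10^(64/10) + 15·10^(75/10) = 4.335e+09.
L_eq = 10·log₁₀(4.335e+09/95) = 76.59 dB(A).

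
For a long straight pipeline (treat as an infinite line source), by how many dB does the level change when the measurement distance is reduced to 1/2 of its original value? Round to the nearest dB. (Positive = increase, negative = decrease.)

Line-source spreading: ΔL = −10·log₁₀(r₂/r₁).
ΔL = −10·log₁₀(0.5) = +3.01 dB.

+3 dB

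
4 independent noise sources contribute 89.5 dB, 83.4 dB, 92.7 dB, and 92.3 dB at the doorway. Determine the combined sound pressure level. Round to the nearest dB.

97 dB

For uncorrelated sources the intensities add, so convert each level to linear form, sum, and take 10·log₁₀ of the total.
Σ 10^(L/10) = 10^(89.5/10) + 10^(83.4/10) + 10^(92.7/10) + 10^(92.3/10) = 4.670e+09.
L_total = 10·log₁₀(4.670e+09) = 96.69 dB.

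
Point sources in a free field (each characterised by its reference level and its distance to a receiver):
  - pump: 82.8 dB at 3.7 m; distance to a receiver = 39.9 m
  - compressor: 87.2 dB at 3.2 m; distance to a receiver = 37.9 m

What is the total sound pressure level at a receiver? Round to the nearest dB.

First find each source's level at the receiver (point-source: −20·log₁₀(r/r_ref)), then combine on an intensity basis.
pump: 82.8 − 20·log₁₀(39.9/3.7) = 82.8 − 20.66 = 62.14 dB.
compressor: 87.2 − 20·log₁₀(37.9/3.2) = 87.2 − 21.47 = 65.73 dB.
Σ 10^(L/10) = 5.380e+06 → L_total = 10·log₁₀(5.380e+06) = 67.31 dB.

67 dB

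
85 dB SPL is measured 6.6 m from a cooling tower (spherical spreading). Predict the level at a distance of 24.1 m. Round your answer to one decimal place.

73.8 dB SPL

Spherical spreading from a point source gives a 20·log₁₀(r₂/r₁) drop.
L₂ = 85 − 20·log₁₀(24.1/6.6) = 85 − 11.249 = 73.75 dB SPL.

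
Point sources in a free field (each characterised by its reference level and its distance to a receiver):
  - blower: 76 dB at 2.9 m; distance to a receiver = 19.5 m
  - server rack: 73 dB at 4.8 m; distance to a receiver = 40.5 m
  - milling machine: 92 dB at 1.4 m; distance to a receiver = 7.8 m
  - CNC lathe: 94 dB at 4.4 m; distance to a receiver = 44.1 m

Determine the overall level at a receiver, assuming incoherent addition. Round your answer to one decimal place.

Apply inverse-square spreading to bring every level to the receiver, then sum 10^(L/10).
blower: 76 − 20·log₁₀(19.5/2.9) = 76 − 16.55 = 59.45 dB.
server rack: 73 − 20·log₁₀(40.5/4.8) = 73 − 18.52 = 54.48 dB.
milling machine: 92 − 20·log₁₀(7.8/1.4) = 92 − 14.92 = 77.08 dB.
CNC lathe: 94 − 20·log₁₀(44.1/4.4) = 94 − 20.02 = 73.98 dB.
Σ 10^(L/10) = 7.722e+07 → L_total = 10·log₁₀(7.722e+07) = 78.88 dB.

78.9 dB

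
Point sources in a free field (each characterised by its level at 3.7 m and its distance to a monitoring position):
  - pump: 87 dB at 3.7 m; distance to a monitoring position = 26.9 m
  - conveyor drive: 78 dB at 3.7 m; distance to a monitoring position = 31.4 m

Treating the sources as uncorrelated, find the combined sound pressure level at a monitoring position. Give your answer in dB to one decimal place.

70.2 dB

First find each source's level at the receiver (point-source: −20·log₁₀(r/r_ref)), then combine on an intensity basis.
pump: 87 − 20·log₁₀(26.9/3.7) = 87 − 17.23 = 69.77 dB.
conveyor drive: 78 − 20·log₁₀(31.4/3.7) = 78 − 18.57 = 59.43 dB.
Σ 10^(L/10) = 1.036e+07 → L_total = 10·log₁₀(1.036e+07) = 70.15 dB.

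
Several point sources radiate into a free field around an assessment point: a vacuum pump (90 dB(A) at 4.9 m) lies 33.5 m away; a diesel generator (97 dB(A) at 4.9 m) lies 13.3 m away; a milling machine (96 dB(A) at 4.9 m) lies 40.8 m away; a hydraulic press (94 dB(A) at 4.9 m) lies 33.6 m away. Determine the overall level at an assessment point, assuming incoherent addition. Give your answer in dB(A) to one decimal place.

Apply inverse-square spreading to bring every level to the receiver, then sum 10^(L/10).
vacuum pump: 90 − 20·log₁₀(33.5/4.9) = 90 − 16.70 = 73.30 dB(A).
diesel generator: 97 − 20·log₁₀(13.3/4.9) = 97 − 8.67 = 88.33 dB(A).
milling machine: 96 − 20·log₁₀(40.8/4.9) = 96 − 18.41 = 77.59 dB(A).
hydraulic press: 94 − 20·log₁₀(33.6/4.9) = 94 − 16.72 = 77.28 dB(A).
Σ 10^(L/10) = 8.125e+08 → L_total = 10·log₁₀(8.125e+08) = 89.10 dB(A).

89.1 dB(A)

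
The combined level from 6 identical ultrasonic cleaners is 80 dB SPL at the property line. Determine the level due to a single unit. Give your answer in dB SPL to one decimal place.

72.2 dB SPL

For N identical incoherent sources L_total = L₁ + 10·log₁₀ N, so L₁ = 80 − 10·log₁₀(6) = 80 − 7.782.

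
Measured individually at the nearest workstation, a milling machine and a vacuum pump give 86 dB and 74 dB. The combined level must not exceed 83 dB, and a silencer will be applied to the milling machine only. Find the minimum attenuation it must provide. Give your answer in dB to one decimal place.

3.6 dB

The untreated sources together contribute 10^(74/10) = 2.512e+07, i.e. 74.00 dB.
The limit corresponds to 10^(83/10) = 1.995e+08; subtracting the fixed part leaves 1.744e+08 for the milling machine, i.e. 82.42 dB.
Required insertion loss = 86 − 82.42 = 3.58 dB.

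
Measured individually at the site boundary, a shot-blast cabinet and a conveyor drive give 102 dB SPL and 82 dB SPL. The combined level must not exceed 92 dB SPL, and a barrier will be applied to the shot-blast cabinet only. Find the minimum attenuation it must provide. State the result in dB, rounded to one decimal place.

Everything except the shot-blast cabinet sums to 10^(82/10) = 1.585e+08 in linear terms, 82.00 dB SPL.
The limit corresponds to 10^(92/10) = 1.585e+09; subtracting the fixed part leaves 1.426e+09 for the shot-blast cabinet, i.e. 91.54 dB SPL.
Required insertion loss = 102 − 91.54 = 10.46 dB.

10.5 dB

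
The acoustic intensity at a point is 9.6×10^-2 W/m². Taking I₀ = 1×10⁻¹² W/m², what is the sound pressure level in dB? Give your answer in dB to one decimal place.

I/I₀ = 9.6×10^-2/10⁻¹² = 9.6×10^10, and L = 10·log₁₀(I/I₀).
L = 10·(0.9823 + 10) = 109.82 dB.

109.8 dB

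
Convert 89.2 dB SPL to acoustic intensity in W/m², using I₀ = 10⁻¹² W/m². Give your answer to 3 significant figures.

L = 10·log₁₀(I/I₀) ⇒ I = I₀·10^(L/10) = 10⁻¹² × 10^8.92.

0.000832 W/m²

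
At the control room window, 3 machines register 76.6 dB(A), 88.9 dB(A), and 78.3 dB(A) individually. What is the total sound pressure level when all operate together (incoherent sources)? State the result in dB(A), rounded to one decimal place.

89.5 dB(A)

Incoherent sources combine by intensity addition: L_total = 10·log₁₀(Σ 10^(L_i/10)).
Σ 10^(L/10) = 10^(76.6/10) + 10^(88.9/10) + 10^(78.3/10) = 8.896e+08.
L_total = 10·log₁₀(8.896e+08) = 89.49 dB(A).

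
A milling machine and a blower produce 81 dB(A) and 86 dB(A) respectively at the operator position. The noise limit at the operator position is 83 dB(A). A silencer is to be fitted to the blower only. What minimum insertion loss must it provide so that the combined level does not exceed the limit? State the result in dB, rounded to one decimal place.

7.3 dB

Fixed contribution from the other source: Σ 10^(L/10) = 10^(81/10) = 1.259e+08 (81.00 dB(A)).
To meet 83 dB(A) overall, the treated blower may contribute at most 10^(83/10) − 1.259e+08 = 7.363e+07, i.e. 78.67 dB(A).
So the blower must be reduced from 86 to 78.67 dB(A): IL = 7.33 dB.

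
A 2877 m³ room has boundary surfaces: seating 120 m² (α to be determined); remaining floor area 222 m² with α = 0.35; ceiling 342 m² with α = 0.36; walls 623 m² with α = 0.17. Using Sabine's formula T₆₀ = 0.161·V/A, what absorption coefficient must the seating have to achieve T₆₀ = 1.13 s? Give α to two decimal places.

From T₆₀ = 0.161·V/A, the target T₆₀ = 1.13 s needs A = 0.161·2877/1.13 = 409.91 m².
Absorption from the other surfaces = 222·0.35 + 342·0.36 + 623·0.17 = 306.73 m², so the seating must supply 103.18 m² over 120 m².
α = 103.18/120 = 0.860.

0.86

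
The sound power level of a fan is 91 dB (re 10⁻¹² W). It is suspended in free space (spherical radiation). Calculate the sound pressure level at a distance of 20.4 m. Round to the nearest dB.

The power spreads over a sphere of area 4π·r², so L_p = L_w − 10·log₁₀(4π·r²).
4π·r² = 5230 m², 10·log₁₀ of that is 37.185 dB.
L_p = 91 − 37.185 = 53.82 dB.

54 dB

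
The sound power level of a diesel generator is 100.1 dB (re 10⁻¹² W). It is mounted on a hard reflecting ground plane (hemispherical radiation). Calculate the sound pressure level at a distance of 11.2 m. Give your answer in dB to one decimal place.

Free-field hemispherical radiation: L_p = L_w − 10·log₁₀(2π·r²), r = 11.2 m.
2π·r² = 788.2 m², 10·log₁₀ of that is 28.966 dB.
L_p = 100.1 − 28.966 = 71.13 dB.

71.1 dB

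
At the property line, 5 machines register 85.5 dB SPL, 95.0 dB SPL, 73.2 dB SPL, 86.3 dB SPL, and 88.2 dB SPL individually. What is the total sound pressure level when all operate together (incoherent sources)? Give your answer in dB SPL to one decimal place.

96.7 dB SPL

Incoherent sources combine by intensity addition: L_total = 10·log₁₀(Σ 10^(L_i/10)).
Σ 10^(L/10) = 10^(85.5/10) + 10^(95.0/10) + 10^(73.2/10) + 10^(86.3/10) + 10^(88.2/10) = 4.625e+09.
L_total = 10·log₁₀(4.625e+09) = 96.65 dB SPL.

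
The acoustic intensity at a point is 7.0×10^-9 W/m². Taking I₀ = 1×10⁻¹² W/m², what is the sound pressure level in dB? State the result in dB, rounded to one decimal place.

Dividing by I₀ shifts the exponent by 12: I/I₀ = 7.0×10^3.
L = 10·(0.8451 + 3) = 38.45 dB.

38.5 dB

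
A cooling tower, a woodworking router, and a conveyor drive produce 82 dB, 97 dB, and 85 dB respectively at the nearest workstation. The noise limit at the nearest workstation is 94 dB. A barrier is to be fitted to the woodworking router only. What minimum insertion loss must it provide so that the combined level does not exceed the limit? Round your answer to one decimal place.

3.9 dB

Everything except the woodworking router sums to 10^(82/10) + 10^(85/10) = 4.747e+08 in linear terms, 86.76 dB.
The limit corresponds to 10^(94/10) = 2.512e+09; subtracting the fixed part leaves 2.037e+09 for the woodworking router, i.e. 93.09 dB.
So the woodworking router must be reduced from 97 to 93.09 dB: IL = 3.91 dB.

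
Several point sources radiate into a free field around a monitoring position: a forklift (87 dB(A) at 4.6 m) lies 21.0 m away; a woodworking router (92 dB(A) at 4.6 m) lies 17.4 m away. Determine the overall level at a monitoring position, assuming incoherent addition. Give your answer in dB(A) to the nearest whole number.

Propagate each source to the receiver with L = L_ref − 20·log₁₀(r/r_ref), then add intensities.
forklift: 87 − 20·log₁₀(21.0/4.6) = 87 − 13.19 = 73.81 dB(A).
woodworking router: 92 − 20·log₁₀(17.4/4.6) = 92 − 11.56 = 80.44 dB(A).
Σ 10^(L/10) = 1.348e+08 → L_total = 10·log₁₀(1.348e+08) = 81.30 dB(A).

81 dB(A)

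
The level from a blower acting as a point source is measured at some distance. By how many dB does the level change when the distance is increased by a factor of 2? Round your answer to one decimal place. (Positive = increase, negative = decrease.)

With spherical spreading the level changes by −20·log₁₀(r₂/r₁).
ΔL = −20·log₁₀(2) = -6.02 dB.

-6.0 dB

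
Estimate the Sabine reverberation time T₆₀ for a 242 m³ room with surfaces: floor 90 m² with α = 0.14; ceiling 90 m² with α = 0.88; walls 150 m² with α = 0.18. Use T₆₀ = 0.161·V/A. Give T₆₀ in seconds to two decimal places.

A = Σ Sᵢαᵢ = 90·0.14 + 90·0.88 + 150·0.18 = 118.80 m².
T₆₀ = 0.161·V/A = 0.161·242/118.80 = 0.328 s.

0.33 s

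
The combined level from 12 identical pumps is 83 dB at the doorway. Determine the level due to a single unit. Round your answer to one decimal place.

72.2 dB

12 equal contributions raise the level by 10·log₁₀ 12 = 10.792 dB, so each unit alone gives 83 − 10.792.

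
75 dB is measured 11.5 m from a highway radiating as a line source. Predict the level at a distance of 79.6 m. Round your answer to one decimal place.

66.6 dB

Cylindrical spreading from a line source gives a 10·log₁₀(r₂/r₁) drop.
L₂ = 75 − 10·log₁₀(79.6/11.5) = 75 − 8.402 = 66.60 dB.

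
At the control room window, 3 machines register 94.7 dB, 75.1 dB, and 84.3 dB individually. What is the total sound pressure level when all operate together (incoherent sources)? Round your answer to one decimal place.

For uncorrelated sources the intensities add, so convert each level to linear form, sum, and take 10·log₁₀ of the total.
Σ 10^(L/10) = 10^(94.7/10) + 10^(75.1/10) + 10^(84.3/10) = 3.253e+09.
L_total = 10·log₁₀(3.253e+09) = 95.12 dB.

95.1 dB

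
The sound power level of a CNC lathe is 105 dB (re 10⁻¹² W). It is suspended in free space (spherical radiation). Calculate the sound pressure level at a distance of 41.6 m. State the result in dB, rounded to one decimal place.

61.6 dB

Free-field spherical radiation: L_p = L_w − 10·log₁₀(4π·r²), r = 41.6 m.
4π·r² = 2.175e+04 m², 10·log₁₀ of that is 43.374 dB.
L_p = 105 − 43.374 = 61.63 dB.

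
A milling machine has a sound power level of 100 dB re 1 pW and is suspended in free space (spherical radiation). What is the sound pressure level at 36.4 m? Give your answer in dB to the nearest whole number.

L_p = L_w − 10·log₁₀(4π·r²) with r = 36.4 m.
4π·r² = 1.665e+04 m², 10·log₁₀ of that is 42.214 dB.
L_p = 100 − 42.214 = 57.79 dB.

58 dB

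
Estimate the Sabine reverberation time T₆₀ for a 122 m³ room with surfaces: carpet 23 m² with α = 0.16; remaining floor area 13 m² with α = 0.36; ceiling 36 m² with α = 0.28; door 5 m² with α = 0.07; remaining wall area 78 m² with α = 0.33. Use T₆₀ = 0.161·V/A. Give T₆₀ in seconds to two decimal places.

0.44 s

A = Σ Sᵢαᵢ = 23·0.16 + 13·0.36 + 36·0.28 + 5·0.07 + 78·0.33 = 44.53 m².
T₆₀ = 0.161·V/A = 0.161·122/44.53 = 0.441 s.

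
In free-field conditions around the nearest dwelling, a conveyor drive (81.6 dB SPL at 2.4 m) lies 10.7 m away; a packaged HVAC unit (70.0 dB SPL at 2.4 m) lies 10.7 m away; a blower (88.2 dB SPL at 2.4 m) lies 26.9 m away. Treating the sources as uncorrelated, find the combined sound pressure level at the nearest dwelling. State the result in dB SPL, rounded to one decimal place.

Apply inverse-square spreading to bring every level to the receiver, then sum 10^(L/10).
conveyor drive: 81.6 − 20·log₁₀(10.7/2.4) = 81.6 − 12.98 = 68.62 dB SPL.
packaged HVAC unit: 70.0 − 20·log₁₀(10.7/2.4) = 70.0 − 12.98 = 57.02 dB SPL.
blower: 88.2 − 20·log₁₀(26.9/2.4) = 88.2 − 20.99 = 67.21 dB SPL.
Σ 10^(L/10) = 1.303e+07 → L_total = 10·log₁₀(1.303e+07) = 71.15 dB SPL.

71.2 dB SPL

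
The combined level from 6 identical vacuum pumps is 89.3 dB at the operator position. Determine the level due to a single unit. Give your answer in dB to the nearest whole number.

6 equal contributions raise the level by 10·log₁₀ 6 = 7.782 dB, so each unit alone gives 89.3 − 7.782.

82 dB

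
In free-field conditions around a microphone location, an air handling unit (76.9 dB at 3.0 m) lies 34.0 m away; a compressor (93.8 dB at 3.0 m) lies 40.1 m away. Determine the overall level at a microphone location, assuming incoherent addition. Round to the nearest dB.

71 dB

First find each source's level at the receiver (point-source: −20·log₁₀(r/r_ref)), then combine on an intensity basis.
air handling unit: 76.9 − 20·log₁₀(34.0/3.0) = 76.9 − 21.09 = 55.81 dB.
compressor: 93.8 − 20·log₁₀(40.1/3.0) = 93.8 − 22.52 = 71.28 dB.
Σ 10^(L/10) = 1.381e+07 → L_total = 10·log₁₀(1.381e+07) = 71.40 dB.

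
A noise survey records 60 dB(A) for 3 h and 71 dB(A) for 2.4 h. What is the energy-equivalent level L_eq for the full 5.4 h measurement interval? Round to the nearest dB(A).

L_eq = 10·log₁₀[(1/T)·Σ tᵢ·10^(Lᵢ/10)] with T = 5.4 h.
Σ tᵢ·10^(Lᵢ/10) = 3·10^(60/10) + 2.4·10^(71/10) = 3.321e+07.
L_eq = 10·log₁₀(3.321e+07/5.4) = 67.89 dB(A).

68 dB(A)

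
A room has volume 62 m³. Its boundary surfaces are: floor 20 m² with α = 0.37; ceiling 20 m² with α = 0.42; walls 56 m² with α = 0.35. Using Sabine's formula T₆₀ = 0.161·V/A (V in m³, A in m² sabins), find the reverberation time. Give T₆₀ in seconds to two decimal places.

0.28 s

Total absorption A = 20·0.37 + 20·0.42 + 56·0.35 = 35.40 m² sabins.
T₆₀ = 0.161 × 62 / 35.40 = 0.282 s.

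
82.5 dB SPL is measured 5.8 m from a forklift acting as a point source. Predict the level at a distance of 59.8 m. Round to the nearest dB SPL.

62 dB SPL

Spherical spreading from a point source gives a 20·log₁₀(r₂/r₁) drop.
L₂ = 82.5 − 20·log₁₀(59.8/5.8) = 82.5 − 20.265 = 62.23 dB SPL.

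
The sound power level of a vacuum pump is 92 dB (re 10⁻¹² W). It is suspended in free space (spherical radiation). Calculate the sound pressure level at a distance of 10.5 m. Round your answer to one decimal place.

Free-field spherical radiation: L_p = L_w − 10·log₁₀(4π·r²), r = 10.5 m.
4π·r² = 1385 m², 10·log₁₀ of that is 31.416 dB.
L_p = 92 − 31.416 = 60.58 dB.

60.6 dB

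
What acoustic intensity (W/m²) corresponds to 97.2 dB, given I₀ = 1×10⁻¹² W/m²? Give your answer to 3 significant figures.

I/I₀ = 10^(97.2/10) = 5.248e+09, so I = 5.248e+09 × 10⁻¹² W/m².

0.00525 W/m²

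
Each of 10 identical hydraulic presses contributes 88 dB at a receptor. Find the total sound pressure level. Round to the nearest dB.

With 10 equal, uncorrelated contributions the intensity is 10× that of one unit, giving a rise of 10·log₁₀ 10.
L_total = 88 + 10·log₁₀(10) = 88 + 10.000 = 98.00 dB.

98 dB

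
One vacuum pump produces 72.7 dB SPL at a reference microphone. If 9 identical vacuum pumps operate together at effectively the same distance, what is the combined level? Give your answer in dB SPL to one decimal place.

N identical incoherent sources raise the level by 10·log₁₀ N.
L_total = 72.7 + 10·log₁₀(9) = 72.7 + 9.542 = 82.24 dB SPL.

82.2 dB SPL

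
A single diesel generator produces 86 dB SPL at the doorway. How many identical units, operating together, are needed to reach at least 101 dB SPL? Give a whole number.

32

N identical sources give L₁ + 10·log₁₀ N, so require 10·log₁₀ N ≥ 101 − 86 = 15.0 dB.
N ≥ 10^(15.0/10) = 31.623, so N = 32.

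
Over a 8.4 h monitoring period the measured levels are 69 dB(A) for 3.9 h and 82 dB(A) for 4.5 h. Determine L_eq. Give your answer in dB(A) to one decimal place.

L_eq = 10·log₁₀[(1/T)·Σ tᵢ·10^(Lᵢ/10)] with T = 8.4 h.
Σ tᵢ·10^(Lᵢ/10) = 3.9·10^(69/10) + 4.5·10^(82/10) = 7.442e+08.
L_eq = 10·log₁₀(7.442e+08/8.4) = 79.47 dB(A).

79.5 dB(A)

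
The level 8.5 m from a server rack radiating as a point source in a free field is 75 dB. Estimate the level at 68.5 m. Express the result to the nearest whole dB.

57 dB

For a point source, L₂ = L₁ − 20·log₁₀(r₂/r₁).
L₂ = 75 − 20·log₁₀(68.5/8.5) = 75 − 18.125 = 56.87 dB.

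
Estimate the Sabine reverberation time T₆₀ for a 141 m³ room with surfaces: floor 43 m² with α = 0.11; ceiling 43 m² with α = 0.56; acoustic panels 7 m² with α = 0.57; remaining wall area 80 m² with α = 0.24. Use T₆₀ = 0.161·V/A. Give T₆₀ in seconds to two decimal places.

0.44 s

Total absorption A = 43·0.11 + 43·0.56 + 7·0.57 + 80·0.24 = 52.00 m² sabins.
T₆₀ = 0.161 × 141 / 52.00 = 0.437 s.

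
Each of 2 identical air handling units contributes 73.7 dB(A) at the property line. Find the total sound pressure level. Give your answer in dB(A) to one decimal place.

76.7 dB(A)

With 2 equal, uncorrelated contributions the intensity is 2× that of one unit, giving a rise of 10·log₁₀ 2.
L_total = 73.7 + 10·log₁₀(2) = 73.7 + 3.010 = 76.71 dB(A).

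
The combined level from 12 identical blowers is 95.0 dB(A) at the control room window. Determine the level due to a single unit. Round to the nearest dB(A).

84 dB(A)

12 equal contributions raise the level by 10·log₁₀ 12 = 10.792 dB, so each unit alone gives 95.0 − 10.792.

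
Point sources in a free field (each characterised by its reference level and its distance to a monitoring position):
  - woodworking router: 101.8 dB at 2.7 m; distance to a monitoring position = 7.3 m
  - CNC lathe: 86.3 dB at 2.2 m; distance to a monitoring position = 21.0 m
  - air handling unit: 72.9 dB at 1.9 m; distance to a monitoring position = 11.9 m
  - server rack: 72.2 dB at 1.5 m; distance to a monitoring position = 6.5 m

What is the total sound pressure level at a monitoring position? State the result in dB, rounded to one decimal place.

93.2 dB

First find each source's level at the receiver (point-source: −20·log₁₀(r/r_ref)), then combine on an intensity basis.
woodworking router: 101.8 − 20·log₁₀(7.3/2.7) = 101.8 − 8.64 = 93.16 dB.
CNC lathe: 86.3 − 20·log₁₀(21.0/2.2) = 86.3 − 19.60 = 66.70 dB.
air handling unit: 72.9 − 20·log₁₀(11.9/1.9) = 72.9 − 15.94 = 56.96 dB.
server rack: 72.2 − 20·log₁₀(6.5/1.5) = 72.2 − 12.74 = 59.46 dB.
Σ 10^(L/10) = 2.077e+09 → L_total = 10·log₁₀(2.077e+09) = 93.17 dB.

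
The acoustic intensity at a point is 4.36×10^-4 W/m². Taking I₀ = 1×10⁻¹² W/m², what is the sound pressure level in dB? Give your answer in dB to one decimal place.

Dividing by I₀ shifts the exponent by 12: I/I₀ = 4.36×10^8.
L = 10·(0.6395 + 8) = 86.39 dB.

86.4 dB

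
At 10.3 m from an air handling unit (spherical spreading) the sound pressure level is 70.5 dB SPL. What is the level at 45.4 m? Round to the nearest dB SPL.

Spherical spreading from a point source gives a 20·log₁₀(r₂/r₁) drop.
L₂ = 70.5 − 20·log₁₀(45.4/10.3) = 70.5 − 12.884 = 57.62 dB SPL.

58 dB SPL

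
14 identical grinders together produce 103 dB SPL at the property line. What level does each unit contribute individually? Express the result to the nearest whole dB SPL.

Dividing the total intensity by 14 lowers the level by 10·log₁₀ 14 = 11.461 dB: L₁ = 103 − 11.461.

92 dB SPL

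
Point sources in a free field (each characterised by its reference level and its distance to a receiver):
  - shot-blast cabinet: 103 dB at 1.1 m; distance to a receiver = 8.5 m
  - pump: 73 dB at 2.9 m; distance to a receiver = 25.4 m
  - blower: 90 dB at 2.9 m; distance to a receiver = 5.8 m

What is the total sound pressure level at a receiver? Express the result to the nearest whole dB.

Propagate each source to the receiver with L = L_ref − 20·log₁₀(r/r_ref), then add intensities.
shot-blast cabinet: 103 − 20·log₁₀(8.5/1.1) = 103 − 17.76 = 85.24 dB.
pump: 73 − 20·log₁₀(25.4/2.9) = 73 − 18.85 = 54.15 dB.
blower: 90 − 20·log₁₀(5.8/2.9) = 90 − 6.02 = 83.98 dB.
Σ 10^(L/10) = 5.844e+08 → L_total = 10·log₁₀(5.844e+08) = 87.67 dB.

88 dB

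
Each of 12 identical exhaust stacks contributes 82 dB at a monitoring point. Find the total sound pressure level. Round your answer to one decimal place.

L_total = L₁ + 10·log₁₀ N for N identical incoherent sources.
L_total = 82 + 10·log₁₀(12) = 82 + 10.792 = 92.79 dB.

92.8 dB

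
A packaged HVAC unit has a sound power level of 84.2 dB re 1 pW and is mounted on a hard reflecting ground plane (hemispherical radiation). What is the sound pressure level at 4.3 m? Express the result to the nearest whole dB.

64 dB

L_p = L_w − 10·log₁₀(2π·r²) with r = 4.3 m.
2π·r² = 116.2 m², 10·log₁₀ of that is 20.651 dB.
L_p = 84.2 − 20.651 = 63.55 dB.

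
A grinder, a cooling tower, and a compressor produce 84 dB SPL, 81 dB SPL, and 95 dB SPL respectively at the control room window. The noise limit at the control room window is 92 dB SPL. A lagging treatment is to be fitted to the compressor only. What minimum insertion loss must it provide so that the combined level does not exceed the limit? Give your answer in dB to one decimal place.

Fixed contribution from the other sources: Σ 10^(L/10) = 10^(84/10) + 10^(81/10) = 3.771e+08 (85.76 dB SPL).
To meet 92 dB SPL overall, the treated compressor may contribute at most 10^(92/10) − 3.771e+08 = 1.208e+09, i.e. 90.82 dB SPL.
So the compressor must be reduced from 95 to 90.82 dB SPL: IL = 4.18 dB.

4.2 dB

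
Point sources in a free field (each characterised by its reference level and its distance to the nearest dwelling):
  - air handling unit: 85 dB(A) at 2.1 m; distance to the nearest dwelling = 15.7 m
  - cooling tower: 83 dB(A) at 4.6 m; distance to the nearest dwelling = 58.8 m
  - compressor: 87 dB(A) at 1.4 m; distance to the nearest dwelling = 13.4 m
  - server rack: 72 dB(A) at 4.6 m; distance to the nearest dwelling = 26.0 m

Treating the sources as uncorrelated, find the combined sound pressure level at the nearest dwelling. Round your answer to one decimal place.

71.1 dB(A)

Apply inverse-square spreading to bring every level to the receiver, then sum 10^(L/10).
air handling unit: 85 − 20·log₁₀(15.7/2.1) = 85 − 17.47 = 67.53 dB(A).
cooling tower: 83 − 20·log₁₀(58.8/4.6) = 83 − 22.13 = 60.87 dB(A).
compressor: 87 − 20·log₁₀(13.4/1.4) = 87 − 19.62 = 67.38 dB(A).
server rack: 72 − 20·log₁₀(26.0/4.6) = 72 − 15.04 = 56.96 dB(A).
Σ 10^(L/10) = 1.285e+07 → L_total = 10·log₁₀(1.285e+07) = 71.09 dB(A).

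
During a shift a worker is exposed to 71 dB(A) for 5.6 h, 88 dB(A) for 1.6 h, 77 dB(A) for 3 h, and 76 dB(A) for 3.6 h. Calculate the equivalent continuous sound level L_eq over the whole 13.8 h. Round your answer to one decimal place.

80.0 dB(A)

L_eq = 10·log₁₀[(1/T)·Σ tᵢ·10^(Lᵢ/10)] with T = 13.8 h.
Σ tᵢ·10^(Lᵢ/10) = 5.6·10^(71/10) + 1.6·10^(88/10) + 3·10^(77/10) + 3.6·10^(76/10) = 1.374e+09.
L_eq = 10·log₁₀(1.374e+09/13.8) = 79.98 dB(A).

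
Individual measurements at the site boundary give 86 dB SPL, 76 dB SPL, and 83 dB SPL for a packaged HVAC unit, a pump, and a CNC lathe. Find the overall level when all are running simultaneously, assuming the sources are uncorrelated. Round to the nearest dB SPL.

88 dB SPL

For uncorrelated sources the intensities add, so convert each level to linear form, sum, and take 10·log₁₀ of the total.
Σ 10^(L/10) = 10^(86/10) + 10^(76/10) + 10^(83/10) = 6.374e+08.
L_total = 10·log₁₀(6.374e+08) = 88.04 dB SPL.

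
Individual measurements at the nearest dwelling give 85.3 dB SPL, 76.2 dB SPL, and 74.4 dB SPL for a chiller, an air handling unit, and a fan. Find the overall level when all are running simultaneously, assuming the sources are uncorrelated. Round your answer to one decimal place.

For uncorrelated sources the intensities add, so convert each level to linear form, sum, and take 10·log₁₀ of the total.
Σ 10^(L/10) = 10^(85.3/10) + 10^(76.2/10) + 10^(74.4/10) = 4.081e+08.
L_total = 10·log₁₀(4.081e+08) = 86.11 dB SPL.

86.1 dB SPL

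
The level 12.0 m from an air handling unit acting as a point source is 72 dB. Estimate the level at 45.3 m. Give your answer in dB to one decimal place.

60.5 dB

Point-source attenuation: ΔL = 20·log₁₀(r₂/r₁) = 20·log₁₀(45.3/12.0) = 11.538 dB.
L₂ = 72 − 20·log₁₀(45.3/12.0) = 72 − 11.538 = 60.46 dB.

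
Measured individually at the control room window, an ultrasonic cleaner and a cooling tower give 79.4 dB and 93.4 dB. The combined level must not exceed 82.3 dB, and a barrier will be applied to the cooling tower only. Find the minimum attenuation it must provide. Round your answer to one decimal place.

14.2 dB

Everything except the cooling tower sums to 10^(79.4/10) = 8.710e+07 in linear terms, 79.40 dB.
To meet 82.3 dB overall, the treated cooling tower may contribute at most 10^(82.3/10) − 8.710e+07 = 8.273e+07, i.e. 79.18 dB.
So the cooling tower must be reduced from 93.4 to 79.18 dB: IL = 14.22 dB.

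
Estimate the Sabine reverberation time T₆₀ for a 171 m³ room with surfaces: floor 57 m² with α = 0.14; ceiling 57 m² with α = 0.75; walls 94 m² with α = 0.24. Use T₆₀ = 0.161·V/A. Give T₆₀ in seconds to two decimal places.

Total absorption A = 57·0.14 + 57·0.75 + 94·0.24 = 73.29 m² sabins.
T₆₀ = 0.161·V/A = 0.161·171/73.29 = 0.376 s.

0.38 s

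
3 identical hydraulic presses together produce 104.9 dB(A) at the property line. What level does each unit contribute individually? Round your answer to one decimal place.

100.1 dB(A)

3 equal contributions raise the level by 10·log₁₀ 3 = 4.771 dB, so each unit alone gives 104.9 − 4.771.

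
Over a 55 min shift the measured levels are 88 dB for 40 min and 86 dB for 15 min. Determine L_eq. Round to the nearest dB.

88 dB

Weight each interval's intensity by its duration and average over T = 55 min:
Σ tᵢ·10^(Lᵢ/10) = 40·10^(88/10) + 15·10^(86/10) = 3.121e+10.
L_eq = 10·log₁₀(3.121e+10/55) = 87.54 dB.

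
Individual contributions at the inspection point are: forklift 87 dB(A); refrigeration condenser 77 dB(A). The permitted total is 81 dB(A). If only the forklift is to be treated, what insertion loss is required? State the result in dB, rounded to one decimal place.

Everything except the forklift sums to 10^(77/10) = 5.012e+07 in linear terms, 77.00 dB(A).
To meet 81 dB(A) overall, the treated forklift may contribute at most 10^(81/10) − 5.012e+07 = 7.577e+07, i.e. 78.80 dB(A).
Required insertion loss = 87 − 78.80 = 8.20 dB.

8.2 dB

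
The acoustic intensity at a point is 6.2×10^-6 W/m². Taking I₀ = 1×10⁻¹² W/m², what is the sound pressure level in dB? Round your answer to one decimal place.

67.9 dB

I/I₀ = 6.2×10^-6/10⁻¹² = 6.2×10^6, and L = 10·log₁₀(I/I₀).
L = 10·(0.7924 + 6) = 67.92 dB.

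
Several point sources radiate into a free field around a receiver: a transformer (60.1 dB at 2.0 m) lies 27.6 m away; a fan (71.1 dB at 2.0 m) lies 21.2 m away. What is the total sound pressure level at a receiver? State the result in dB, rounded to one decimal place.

50.8 dB

First find each source's level at the receiver (point-source: −20·log₁₀(r/r_ref)), then combine on an intensity basis.
transformer: 60.1 − 20·log₁₀(27.6/2.0) = 60.1 − 22.80 = 37.30 dB.
fan: 71.1 − 20·log₁₀(21.2/2.0) = 71.1 − 20.51 = 50.59 dB.
Σ 10^(L/10) = 1.200e+05 → L_total = 10·log₁₀(1.200e+05) = 50.79 dB.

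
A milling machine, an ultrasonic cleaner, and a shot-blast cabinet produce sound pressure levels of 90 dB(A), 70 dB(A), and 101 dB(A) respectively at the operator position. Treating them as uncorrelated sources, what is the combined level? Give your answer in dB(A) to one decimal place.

101.3 dB(A)

Incoherent sources combine by intensity addition: L_total = 10·log₁₀(Σ 10^(L_i/10)).
Σ 10^(L/10) = 10^(90/10) + 10^(70/10) + 10^(101/10) = 1.360e+10.
L_total = 10·log₁₀(1.360e+10) = 101.34 dB(A).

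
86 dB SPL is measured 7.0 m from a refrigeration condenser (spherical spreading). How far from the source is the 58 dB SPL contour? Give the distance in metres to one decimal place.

Point-source spreading drops the level by 20·log₁₀(r₂/r₁); inverting, r₂/r₁ = 10^(ΔL/20).
r₂ = 7.0·10^((86−58)/20) = 7.0·10^(28.0/20) = 175.83 m.

175.8 m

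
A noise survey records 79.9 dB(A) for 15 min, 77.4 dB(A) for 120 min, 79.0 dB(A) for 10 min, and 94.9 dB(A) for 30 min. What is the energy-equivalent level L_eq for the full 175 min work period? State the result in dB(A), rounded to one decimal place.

87.6 dB(A)

Weight each interval's intensity by its duration and average over T = 175 min:
Σ tᵢ·10^(Lᵢ/10) = 15·10^(79.9/10) + 120·10^(77.4/10) + 10·10^(79.0/10) + 30·10^(94.9/10) = 1.016e+11.
L_eq = 10·log₁₀(1.016e+11/175) = 87.64 dB(A).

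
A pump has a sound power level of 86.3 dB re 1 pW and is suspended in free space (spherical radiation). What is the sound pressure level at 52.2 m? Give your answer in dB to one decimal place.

The power spreads over a sphere of area 4π·r², so L_p = L_w − 10·log₁₀(4π·r²).
4π·r² = 3.424e+04 m², 10·log₁₀ of that is 45.346 dB.
L_p = 86.3 − 45.346 = 40.95 dB.

41.0 dB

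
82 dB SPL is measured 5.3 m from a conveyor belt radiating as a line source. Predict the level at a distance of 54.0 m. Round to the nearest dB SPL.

Line-source attenuation: ΔL = 10·log₁₀(r₂/r₁) = 10·log₁₀(54.0/5.3) = 10.081 dB.
L₂ = 82 − 10·log₁₀(54.0/5.3) = 82 − 10.081 = 71.92 dB SPL.

72 dB SPL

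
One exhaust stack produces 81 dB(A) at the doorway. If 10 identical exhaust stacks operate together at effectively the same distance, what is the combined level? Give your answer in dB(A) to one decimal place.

N identical incoherent sources raise the level by 10·log₁₀ N.
L_total = 81 + 10·log₁₀(10) = 81 + 10.000 = 91.00 dB(A).

91.0 dB(A)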